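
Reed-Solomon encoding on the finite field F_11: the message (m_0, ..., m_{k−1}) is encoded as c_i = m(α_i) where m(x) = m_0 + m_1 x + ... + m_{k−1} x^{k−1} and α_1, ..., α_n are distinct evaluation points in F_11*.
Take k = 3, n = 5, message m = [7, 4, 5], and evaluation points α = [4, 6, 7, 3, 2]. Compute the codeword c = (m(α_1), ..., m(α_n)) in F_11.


c = [4, 2, 5, 9, 2]

Message polynomial: m(x) = 7 + 4·x + 5·x^2 (mod 11).
For each evaluation point α_i, compute m(α_i) mod 11:
  α_1 = 4: Horner steps 5 → 2 → 4, so m(4) = 4.
  α_2 = 6: Horner steps 5 → 1 → 2, so m(6) = 2.
  α_3 = 7: Horner steps 5 → 6 → 5, so m(7) = 5.
  α_4 = 3: Horner steps 5 → 8 → 9, so m(3) = 9.
  α_5 = 2: Horner steps 5 → 3 → 2, so m(2) = 2.
Codeword c = [4, 2, 5, 9, 2] ∈ F_11^5.


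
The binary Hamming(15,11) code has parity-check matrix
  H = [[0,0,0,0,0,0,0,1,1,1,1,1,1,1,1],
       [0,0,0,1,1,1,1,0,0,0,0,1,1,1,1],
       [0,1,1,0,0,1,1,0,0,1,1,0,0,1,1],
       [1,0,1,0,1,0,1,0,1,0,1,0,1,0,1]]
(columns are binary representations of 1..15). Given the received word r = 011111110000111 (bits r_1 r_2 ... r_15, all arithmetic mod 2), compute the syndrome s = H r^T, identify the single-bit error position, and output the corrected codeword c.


s = (0, 1, 0, 1)^T, error position = 5, corrected codeword c = 011101110000111

Compute s = H r^T mod 2 one row at a time:
  s_1 = 1 + 0 + 0 + 0 + 0 + 1 + 1 + 1 = 4 ≡ 0 (mod 2).
  s_2 = 1 + 1 + 1 + 1 + 0 + 1 + 1 + 1 = 7 ≡ 1 (mod 2).
  s_3 = 1 + 1 + 1 + 1 + 0 + 0 + 1 + 1 = 6 ≡ 0 (mod 2).
  s_4 = 0 + 1 + 1 + 1 + 0 + 0 + 1 + 1 = 5 ≡ 1 (mod 2).
s = (0, 1, 0, 1)^T — this equals column 5 of H (binary 0101), so error is at position 5.
Correct: flip bit 5 of r = 011111110000111 to get c = 011101110000111.


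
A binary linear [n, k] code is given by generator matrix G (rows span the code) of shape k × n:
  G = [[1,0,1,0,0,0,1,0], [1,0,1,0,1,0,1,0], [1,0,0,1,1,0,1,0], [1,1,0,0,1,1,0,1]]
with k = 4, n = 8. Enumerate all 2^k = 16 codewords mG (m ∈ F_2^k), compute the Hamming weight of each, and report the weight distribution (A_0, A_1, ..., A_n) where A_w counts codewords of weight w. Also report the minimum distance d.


Weight distribution: A_0 = 1, A_1 = 1, A_2 = 1, A_3 = 3, A_4 = 3, A_5 = 3, A_6 = 3, A_7 = 1. Minimum distance d = 1.

Enumerate all 2^4 = 16 messages m ∈ F_2^4.
For each, compute codeword c = mG in F_2^8, then tally its weight.
  m = 0000 → c = 00000000, weight = 0.
  m = 1000 → c = 10100010, weight = 3.
  m = 0100 → c = 10101010, weight = 4.
  m = 1100 → c = 00001000, weight = 1.
  m = 0010 → c = 10011010, weight = 4.
  m = 1010 → c = 00111000, weight = 3.
  m = 0110 → c = 00110000, weight = 2.
  m = 1110 → c = 10010010, weight = 3.
  m = 0001 → c = 11001101, weight = 5.
  m = 1001 → c = 01101111, weight = 6.
  m = 0101 → c = 01100111, weight = 5.
  m = 1101 → c = 11000101, weight = 4.
  m = 0011 → c = 01010111, weight = 5.
  m = 1011 → c = 11110101, weight = 6.
  m = 0111 → c = 11111101, weight = 7.
  m = 1111 → c = 01011111, weight = 6.
Tally weights:
  weight 0: 1 codewords.
  weight 1: 1 codewords.
  weight 2: 1 codewords.
  weight 3: 3 codewords.
  weight 4: 3 codewords.
  weight 5: 3 codewords.
  weight 6: 3 codewords.
  weight 7: 1 codewords.
Minimum distance d = smallest w > 0 with A_w > 0 = 1.
Sanity: Σ A_w = 16 = 2^4 = 16 ✓.


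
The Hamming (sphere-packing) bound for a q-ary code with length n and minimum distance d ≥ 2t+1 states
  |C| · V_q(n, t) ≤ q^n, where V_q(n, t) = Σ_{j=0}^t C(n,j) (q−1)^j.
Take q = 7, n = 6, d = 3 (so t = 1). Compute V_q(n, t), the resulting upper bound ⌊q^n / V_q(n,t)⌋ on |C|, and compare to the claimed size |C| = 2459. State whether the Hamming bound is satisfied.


V_q(n, t) = 37, q^n = 117649, Hamming bound = 3179, |C| = 2459 ≤ bound (satisfied).

Step 1: Compute V_q(n, t) = Σ_{j=0}^1 C(n, j) (q−1)^j.
  j = 0: C(6,0)·(6)^0 = 1·1 = 1.
  j = 1: C(6,1)·(6)^1 = 6·6 = 36.
  V_q(n, t) = 1 + 36 = 37.
Step 2: q^n = 7^6 = 117649.
Step 3: Hamming bound ⌊q^n / V_q(n,t)⌋ = ⌊117649/37⌋ = 3179.
Step 4: Compare |C| = 2459 to 3179: satisfied.
The claimed |C| lies below the Hamming bound.


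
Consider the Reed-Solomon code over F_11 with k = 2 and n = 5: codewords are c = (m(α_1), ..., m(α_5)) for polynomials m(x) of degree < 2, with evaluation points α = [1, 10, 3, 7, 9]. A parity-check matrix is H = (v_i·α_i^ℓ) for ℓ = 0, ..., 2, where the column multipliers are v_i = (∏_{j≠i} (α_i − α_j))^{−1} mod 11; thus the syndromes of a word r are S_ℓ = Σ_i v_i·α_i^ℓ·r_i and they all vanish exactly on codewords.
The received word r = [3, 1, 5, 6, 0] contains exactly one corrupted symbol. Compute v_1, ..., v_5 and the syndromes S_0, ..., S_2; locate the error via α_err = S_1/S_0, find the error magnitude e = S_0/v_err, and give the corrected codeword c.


S = (8, 1, 7), error at position 4, error magnitude e = 8, c = [3, 1, 5, 9, 0].

Step 1: column multipliers v_i = (∏_{j≠i}(α_i − α_j))^{−1} mod 11.
  i = 1 (α = 1): (1−10)(1−3)(1−7)(1−9) = (−9)·(−2)·(−6)·(−8) = 864 ≡ 6, so v_1 = 6^{−1} = 2 (mod 11).
  i = 2 (α = 10): (10−1)(10−3)(10−7)(10−9) = 9·7·3·1 = 189 ≡ 2, so v_2 = 2^{−1} = 6 (mod 11).
  i = 3 (α = 3): (3−1)(3−10)(3−7)(3−9) = 2·(−7)·(−4)·(−6) = −336 ≡ 5, so v_3 = 5^{−1} = 9 (mod 11).
  i = 4 (α = 7): (7−1)(7−10)(7−3)(7−9) = 6·(−3)·4·(−2) = 144 ≡ 1, so v_4 = 1^{−1} = 1 (mod 11).
  i = 5 (α = 9): (9−1)(9−10)(9−3)(9−7) = 8·(−1)·6·2 = −96 ≡ 3, so v_5 = 3^{−1} = 4 (mod 11).
  v = [2, 6, 9, 1, 4].
Step 2: syndromes of r = [3, 1, 5, 6, 0] (all sums mod 11).
  S_0 = Σ v_i r_i = 2·3 + 6·1 + 9·5 + 1·6 + 4·0 = 63 ≡ 8.
  S_1 = Σ v_i α_i r_i = 2·1·3 + 6·10·1 + 9·3·5 + 1·7·6 + 4·9·0 = 243 ≡ 1.
  α_i^2 mod 11 = [1, 1, 9, 5, 4].
  S_2 = Σ v_i α_i^2 r_i = 2·1·3 + 6·1·1 + 9·9·5 + 1·5·6 + 4·4·0 = 447 ≡ 7.
  S = (8, 1, 7) ≠ 0, so r is not a codeword (an error is present).
Step 3: locate the error. For a single error e at position i, S_ℓ = v_i·e·α_i^ℓ, so α_err = S_1/S_0.
  S_0^{−1} = 8^{−1} = 7 (mod 11), so α_err = 1·7 = 7 ≡ 7 = α_4. Error position i = 4.
  Consistency check: S_2/S_1 = 7·1 = 7 ≡ 7 = α_err ✓ (single-error assumption holds).
Step 4: error magnitude e = S_0/v_4 = S_0·∏_{j≠4}(α_4 − α_j) = 8·1 = 8 ≡ 8 (mod 11).
Step 5: correct position 4: c_4 = r_4 − e = 6 − 8 ≡ 9 (mod 11). Hence c = [3, 1, 5, 9, 0].
  Check: interpolating c through the α_i gives m(x) = 2 + 1·x (degree < 2) with m(α_i) = c_i for every i, so c is indeed a codeword.


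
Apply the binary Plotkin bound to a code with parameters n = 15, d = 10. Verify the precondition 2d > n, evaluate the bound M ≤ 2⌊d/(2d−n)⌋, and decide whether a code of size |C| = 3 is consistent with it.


Plotkin bound M ≤ 4; given |C| = 3 ≤ bound (satisfied).

Check applicability: 2d = 20, n = 15.
2d − n = 5 > 0, so Plotkin applies.
Compute d/(2d−n) = 10/5 ≈ 2.0000.
⌊d/(2d−n)⌋ = 2.
Plotkin bound: M ≤ 2·2 = 4.
Given |C| = 3, check: satisfied.
This |C| is below the Plotkin bound.


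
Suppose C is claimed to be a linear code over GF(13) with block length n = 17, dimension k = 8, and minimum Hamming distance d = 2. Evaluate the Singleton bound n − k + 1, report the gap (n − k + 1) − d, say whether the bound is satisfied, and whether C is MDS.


Singleton RHS = n − k + 1 = 10, slack = 8, bound satisfied, not MDS.

Singleton bound: d ≤ n − k + 1.
Here n = 17, k = 8, so n − k + 1 = 10.
Given d = 2, check d ≤ 10: YES.
Slack = (n − k + 1) − d = 8.
The code is NOT MDS (slack = 8 > 0).
Description: the claimed parameters are [17, 8, 2]_13; such a code would be non-MDS.


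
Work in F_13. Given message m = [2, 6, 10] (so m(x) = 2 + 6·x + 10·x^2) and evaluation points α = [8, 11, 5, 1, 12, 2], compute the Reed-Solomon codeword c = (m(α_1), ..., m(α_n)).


c = [1, 4, 9, 5, 6, 2]

Message polynomial: m(x) = 2 + 6·x + 10·x^2 (mod 13).
For each evaluation point α_i, compute m(α_i) mod 13:
  α_1 = 8: Horner steps 10 → 8 → 1, so m(8) = 1.
  α_2 = 11: Horner steps 10 → 12 → 4, so m(11) = 4.
  α_3 = 5: Horner steps 10 → 4 → 9, so m(5) = 9.
  α_4 = 1: Horner steps 10 → 3 → 5, so m(1) = 5.
  α_5 = 12: Horner steps 10 → 9 → 6, so m(12) = 6.
  α_6 = 2: Horner steps 10 → 0 → 2, so m(2) = 2.
Codeword c = [1, 4, 9, 5, 6, 2] ∈ F_13^6.


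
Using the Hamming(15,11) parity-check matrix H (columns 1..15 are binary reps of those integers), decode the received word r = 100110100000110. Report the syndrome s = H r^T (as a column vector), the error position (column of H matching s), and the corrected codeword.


s = (0, 1, 0, 0)^T, error position = 4, corrected codeword c = 100010100000110

Compute s = H r^T mod 2 one row at a time:
  s_1 = 0 + 0 + 0 + 0 + 0 + 1 + 1 + 0 = 2 ≡ 0 (mod 2).
  s_2 = 1 + 1 + 0 + 1 + 0 + 1 + 1 + 0 = 5 ≡ 1 (mod 2).
  s_3 = 0 + 0 + 0 + 1 + 0 + 0 + 1 + 0 = 2 ≡ 0 (mod 2).
  s_4 = 1 + 0 + 1 + 1 + 0 + 0 + 1 + 0 = 4 ≡ 0 (mod 2).
s = (0, 1, 0, 0)^T — this equals column 4 of H (binary 0100), so error is at position 4.
Correct: flip bit 4 of r = 100110100000110 to get c = 100010100000110.


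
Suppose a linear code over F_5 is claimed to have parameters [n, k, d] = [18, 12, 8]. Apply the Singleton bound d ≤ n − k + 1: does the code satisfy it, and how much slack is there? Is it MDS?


Singleton RHS = n − k + 1 = 7, slack = -1, bound violated (no such code; not MDS).

Singleton bound: d ≤ n − k + 1.
Here n = 18, k = 12, so n − k + 1 = 7.
Given d = 8, check d ≤ 7: NO.
Slack = (n − k + 1) − d = -1.
The slack is negative: d = 8 exceeds n − k + 1 = 7 by 1, so the Singleton bound is violated and no linear [18, 12, 8]_5 code can exist. In particular it is not MDS (MDS requires d = n − k + 1 exactly).
Description: the claimed parameters are [18, 12, 8]_5; such a code would be impossible (violates the Singleton bound).


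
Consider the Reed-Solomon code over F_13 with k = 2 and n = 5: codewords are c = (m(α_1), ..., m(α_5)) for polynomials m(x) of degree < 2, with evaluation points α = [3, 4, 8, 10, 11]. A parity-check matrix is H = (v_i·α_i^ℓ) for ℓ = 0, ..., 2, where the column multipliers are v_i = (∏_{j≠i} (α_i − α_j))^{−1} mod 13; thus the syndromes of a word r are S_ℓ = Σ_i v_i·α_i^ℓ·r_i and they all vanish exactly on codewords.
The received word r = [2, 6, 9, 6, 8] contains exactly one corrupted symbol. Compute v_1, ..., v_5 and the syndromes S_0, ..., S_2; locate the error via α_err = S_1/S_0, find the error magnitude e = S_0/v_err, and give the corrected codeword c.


S = (4, 1, 10), error at position 4, error magnitude e = 2, c = [2, 6, 9, 4, 8].

Step 1: column multipliers v_i = (∏_{j≠i}(α_i − α_j))^{−1} mod 13.
  i = 1 (α = 3): (3−4)(3−8)(3−10)(3−11) = (−1)·(−5)·(−7)·(−8) = 280 ≡ 7, so v_1 = 7^{−1} = 2 (mod 13).
  i = 2 (α = 4): (4−3)(4−8)(4−10)(4−11) = 1·(−4)·(−6)·(−7) = −168 ≡ 1, so v_2 = 1^{−1} = 1 (mod 13).
  i = 3 (α = 8): (8−3)(8−4)(8−10)(8−11) = 5·4·(−2)·(−3) = 120 ≡ 3, so v_3 = 3^{−1} = 9 (mod 13).
  i = 4 (α = 10): (10−3)(10−4)(10−8)(10−11) = 7·6·2·(−1) = −84 ≡ 7, so v_4 = 7^{−1} = 2 (mod 13).
  i = 5 (α = 11): (11−3)(11−4)(11−8)(11−10) = 8·7·3·1 = 168 ≡ 12, so v_5 = 12^{−1} = 12 (mod 13).
  v = [2, 1, 9, 2, 12].
Step 2: syndromes of r = [2, 6, 9, 6, 8] (all sums mod 13).
  S_0 = Σ v_i r_i = 2·2 + 1·6 + 9·9 + 2·6 + 12·8 = 199 ≡ 4.
  S_1 = Σ v_i α_i r_i = 2·3·2 + 1·4·6 + 9·8·9 + 2·10·6 + 12·11·8 = 1860 ≡ 1.
  α_i^2 mod 13 = [9, 3, 12, 9, 4].
  S_2 = Σ v_i α_i^2 r_i = 2·9·2 + 1·3·6 + 9·12·9 + 2·9·6 + 12·4·8 = 1518 ≡ 10.
  S = (4, 1, 10) ≠ 0, so r is not a codeword (an error is present).
Step 3: locate the error. For a single error e at position i, S_ℓ = v_i·e·α_i^ℓ, so α_err = S_1/S_0.
  S_0^{−1} = 4^{−1} = 10 (mod 13), so α_err = 1·10 = 10 ≡ 10 = α_4. Error position i = 4.
  Consistency check: S_2/S_1 = 10·1 = 10 ≡ 10 = α_err ✓ (single-error assumption holds).
Step 4: error magnitude e = S_0/v_4 = S_0·∏_{j≠4}(α_4 − α_j) = 4·7 = 28 ≡ 2 (mod 13).
Step 5: correct position 4: c_4 = r_4 − e = 6 − 2 ≡ 4 (mod 13). Hence c = [2, 6, 9, 4, 8].
  Check: interpolating c through the α_i gives m(x) = 3 + 4·x (degree < 2) with m(α_i) = c_i for every i, so c is indeed a codeword.


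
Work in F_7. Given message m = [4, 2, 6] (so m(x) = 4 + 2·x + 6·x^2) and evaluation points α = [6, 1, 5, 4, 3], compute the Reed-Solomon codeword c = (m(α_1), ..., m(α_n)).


c = [1, 5, 3, 3, 1]

Message polynomial: m(x) = 4 + 2·x + 6·x^2 (mod 7).
For each evaluation point α_i, compute m(α_i) mod 7:
  α_1 = 6: Horner steps 6 → 3 → 1, so m(6) = 1.
  α_2 = 1: Horner steps 6 → 1 → 5, so m(1) = 5.
  α_3 = 5: Horner steps 6 → 4 → 3, so m(5) = 3.
  α_4 = 4: Horner steps 6 → 5 → 3, so m(4) = 3.
  α_5 = 3: Horner steps 6 → 6 → 1, so m(3) = 1.
Codeword c = [1, 5, 3, 3, 1] ∈ F_7^5.


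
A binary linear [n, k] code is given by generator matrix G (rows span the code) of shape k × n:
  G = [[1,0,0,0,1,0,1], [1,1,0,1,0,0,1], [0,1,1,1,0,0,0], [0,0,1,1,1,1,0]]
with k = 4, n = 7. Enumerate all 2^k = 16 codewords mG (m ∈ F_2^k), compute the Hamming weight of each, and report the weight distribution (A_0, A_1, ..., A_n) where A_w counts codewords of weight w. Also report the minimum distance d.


Weight distribution: A_0 = 1, A_2 = 2, A_3 = 6, A_4 = 3, A_5 = 2, A_6 = 2. Minimum distance d = 2.

Enumerate all 2^4 = 16 messages m ∈ F_2^4.
For each, compute codeword c = mG in F_2^7, then tally its weight.
  m = 0000 → c = 0000000, weight = 0.
  m = 1000 → c = 1000101, weight = 3.
  m = 0100 → c = 1101001, weight = 4.
  m = 1100 → c = 0101100, weight = 3.
  m = 0010 → c = 0111000, weight = 3.
  m = 1010 → c = 1111101, weight = 6.
  m = 0110 → c = 1010001, weight = 3.
  m = 1110 → c = 0010100, weight = 2.
  m = 0001 → c = 0011110, weight = 4.
  m = 1001 → c = 1011011, weight = 5.
  m = 0101 → c = 1110111, weight = 6.
  m = 1101 → c = 0110010, weight = 3.
  m = 0011 → c = 0100110, weight = 3.
  m = 1011 → c = 1100011, weight = 4.
  m = 0111 → c = 1001111, weight = 5.
  m = 1111 → c = 0001010, weight = 2.
Tally weights:
  weight 0: 1 codewords.
  weight 2: 2 codewords.
  weight 3: 6 codewords.
  weight 4: 3 codewords.
  weight 5: 2 codewords.
  weight 6: 2 codewords.
Minimum distance d = smallest w > 0 with A_w > 0 = 2.
Sanity: Σ A_w = 16 = 2^4 = 16 ✓.


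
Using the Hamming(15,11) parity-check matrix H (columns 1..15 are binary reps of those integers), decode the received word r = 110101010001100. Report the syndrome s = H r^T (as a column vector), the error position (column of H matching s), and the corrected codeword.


s = (1, 0, 0, 0)^T, error position = 8, corrected codeword c = 110101000001100

Compute s = H r^T mod 2 one row at a time:
  s_1 = 1 + 0 + 0 + 0 + 1 + 1 + 0 + 0 = 3 ≡ 1 (mod 2).
  s_2 = 1 + 0 + 1 + 0 + 1 + 1 + 0 + 0 = 4 ≡ 0 (mod 2).
  s_3 = 1 + 0 + 1 + 0 + 0 + 0 + 0 + 0 = 2 ≡ 0 (mod 2).
  s_4 = 1 + 0 + 0 + 0 + 0 + 0 + 1 + 0 = 2 ≡ 0 (mod 2).
s = (1, 0, 0, 0)^T — this equals column 8 of H (binary 1000), so error is at position 8.
Correct: flip bit 8 of r = 110101010001100 to get c = 110101000001100.


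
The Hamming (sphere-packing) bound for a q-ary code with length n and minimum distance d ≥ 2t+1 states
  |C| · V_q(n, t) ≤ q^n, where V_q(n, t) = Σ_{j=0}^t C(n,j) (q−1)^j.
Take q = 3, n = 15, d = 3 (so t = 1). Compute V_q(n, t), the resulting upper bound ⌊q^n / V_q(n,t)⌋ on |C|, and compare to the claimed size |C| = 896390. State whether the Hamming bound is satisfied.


V_q(n, t) = 31, q^n = 14348907, Hamming bound = 462867, |C| = 896390 > bound (violated).

Step 1: Compute V_q(n, t) = Σ_{j=0}^1 C(n, j) (q−1)^j.
  j = 0: C(15,0)·(2)^0 = 1·1 = 1.
  j = 1: C(15,1)·(2)^1 = 15·2 = 30.
  V_q(n, t) = 1 + 30 = 31.
Step 2: q^n = 3^15 = 14348907.
Step 3: Hamming bound ⌊q^n / V_q(n,t)⌋ = ⌊14348907/31⌋ = 462867.
Step 4: Compare |C| = 896390 to 462867: violated.
The claimed |C| lies above the Hamming bound, so no 3-ary code of length 15 with d ≥ 3 can have 896390 codewords.


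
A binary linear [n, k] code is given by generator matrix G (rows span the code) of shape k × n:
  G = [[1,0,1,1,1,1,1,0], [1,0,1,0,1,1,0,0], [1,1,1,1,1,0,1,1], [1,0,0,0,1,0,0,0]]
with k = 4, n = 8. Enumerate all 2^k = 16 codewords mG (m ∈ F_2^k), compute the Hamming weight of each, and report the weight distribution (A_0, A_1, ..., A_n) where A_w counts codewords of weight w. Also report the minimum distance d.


Weight distribution: A_0 = 1, A_2 = 3, A_3 = 2, A_4 = 3, A_5 = 4, A_6 = 1, A_7 = 2. Minimum distance d = 2.

Enumerate all 2^4 = 16 messages m ∈ F_2^4.
For each, compute codeword c = mG in F_2^8, then tally its weight.
  m = 0000 → c = 00000000, weight = 0.
  m = 1000 → c = 10111110, weight = 6.
  m = 0100 → c = 10101100, weight = 4.
  m = 1100 → c = 00010010, weight = 2.
  m = 0010 → c = 11111011, weight = 7.
  m = 1010 → c = 01000101, weight = 3.
  m = 0110 → c = 01010111, weight = 5.
  m = 1110 → c = 11101001, weight = 5.
  m = 0001 → c = 10001000, weight = 2.
  m = 1001 → c = 00110110, weight = 4.
  m = 0101 → c = 00100100, weight = 2.
  m = 1101 → c = 10011010, weight = 4.
  m = 0011 → c = 01110011, weight = 5.
  m = 1011 → c = 11001101, weight = 5.
  m = 0111 → c = 11011111, weight = 7.
  m = 1111 → c = 01100001, weight = 3.
Tally weights:
  weight 0: 1 codewords.
  weight 2: 3 codewords.
  weight 3: 2 codewords.
  weight 4: 3 codewords.
  weight 5: 4 codewords.
  weight 6: 1 codewords.
  weight 7: 2 codewords.
Minimum distance d = smallest w > 0 with A_w > 0 = 2.
Sanity: Σ A_w = 16 = 2^4 = 16 ✓.


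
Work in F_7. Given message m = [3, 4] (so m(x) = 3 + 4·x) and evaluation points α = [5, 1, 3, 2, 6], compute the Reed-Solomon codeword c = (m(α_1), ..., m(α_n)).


c = [2, 0, 1, 4, 6]

Message polynomial: m(x) = 3 + 4·x (mod 7).
For each evaluation point α_i, compute m(α_i) mod 7:
  α_1 = 5: Horner steps 4 → 2, so m(5) = 2.
  α_2 = 1: Horner steps 4 → 0, so m(1) = 0.
  α_3 = 3: Horner steps 4 → 1, so m(3) = 1.
  α_4 = 2: Horner steps 4 → 4, so m(2) = 4.
  α_5 = 6: Horner steps 4 → 6, so m(6) = 6.
Codeword c = [2, 0, 1, 4, 6] ∈ F_7^5.


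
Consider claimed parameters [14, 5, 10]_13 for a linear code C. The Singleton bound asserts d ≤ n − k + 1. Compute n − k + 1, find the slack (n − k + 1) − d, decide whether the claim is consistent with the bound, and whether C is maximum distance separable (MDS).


Singleton RHS = n − k + 1 = 10, slack = 0, bound satisfied, MDS.

Singleton bound: d ≤ n − k + 1.
Here n = 14, k = 5, so n − k + 1 = 10.
Given d = 10, check d ≤ 10: YES.
Slack = (n − k + 1) − d = 0.
The code is MDS (slack = 0).
Description: the claimed parameters are [14, 5, 10]_13; such a code would be MDS (meets Singleton bound).


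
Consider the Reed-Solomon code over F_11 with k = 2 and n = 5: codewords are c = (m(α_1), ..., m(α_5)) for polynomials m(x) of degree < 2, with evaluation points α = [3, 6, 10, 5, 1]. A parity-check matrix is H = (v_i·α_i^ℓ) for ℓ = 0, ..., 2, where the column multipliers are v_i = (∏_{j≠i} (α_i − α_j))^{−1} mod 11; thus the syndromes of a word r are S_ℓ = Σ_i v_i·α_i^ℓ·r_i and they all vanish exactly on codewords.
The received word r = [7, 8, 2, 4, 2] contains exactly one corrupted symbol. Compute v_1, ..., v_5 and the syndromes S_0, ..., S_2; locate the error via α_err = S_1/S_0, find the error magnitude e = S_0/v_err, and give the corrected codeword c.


S = (10, 10, 10), error at position 5, error magnitude e = 3, c = [7, 8, 2, 4, 10].

Step 1: column multipliers v_i = (∏_{j≠i}(α_i − α_j))^{−1} mod 11.
  i = 1 (α = 3): (3−6)(3−10)(3−5)(3−1) = (−3)·(−7)·(−2)·2 = −84 ≡ 4, so v_1 = 4^{−1} = 3 (mod 11).
  i = 2 (α = 6): (6−3)(6−10)(6−5)(6−1) = 3·(−4)·1·5 = −60 ≡ 6, so v_2 = 6^{−1} = 2 (mod 11).
  i = 3 (α = 10): (10−3)(10−6)(10−5)(10−1) = 7·4·5·9 = 1260 ≡ 6, so v_3 = 6^{−1} = 2 (mod 11).
  i = 4 (α = 5): (5−3)(5−6)(5−10)(5−1) = 2·(−1)·(−5)·4 = 40 ≡ 7, so v_4 = 7^{−1} = 8 (mod 11).
  i = 5 (α = 1): (1−3)(1−6)(1−10)(1−5) = (−2)·(−5)·(−9)·(−4) = 360 ≡ 8, so v_5 = 8^{−1} = 7 (mod 11).
  v = [3, 2, 2, 8, 7].
Step 2: syndromes of r = [7, 8, 2, 4, 2] (all sums mod 11).
  S_0 = Σ v_i r_i = 3·7 + 2·8 + 2·2 + 8·4 + 7·2 = 87 ≡ 10.
  S_1 = Σ v_i α_i r_i = 3·3·7 + 2·6·8 + 2·10·2 + 8·5·4 + 7·1·2 = 373 ≡ 10.
  α_i^2 mod 11 = [9, 3, 1, 3, 1].
  S_2 = Σ v_i α_i^2 r_i = 3·9·7 + 2·3·8 + 2·1·2 + 8·3·4 + 7·1·2 = 351 ≡ 10.
  S = (10, 10, 10) ≠ 0, so r is not a codeword (an error is present).
Step 3: locate the error. For a single error e at position i, S_ℓ = v_i·e·α_i^ℓ, so α_err = S_1/S_0.
  S_0^{−1} = 10^{−1} = 10 (mod 11), so α_err = 10·10 = 100 ≡ 1 = α_5. Error position i = 5.
  Consistency check: S_2/S_1 = 10·10 = 100 ≡ 1 = α_err ✓ (single-error assumption holds).
Step 4: error magnitude e = S_0/v_5 = S_0·∏_{j≠5}(α_5 − α_j) = 10·8 = 80 ≡ 3 (mod 11).
Step 5: correct position 5: c_5 = r_5 − e = 2 − 3 ≡ 10 (mod 11). Hence c = [7, 8, 2, 4, 10].
  Check: interpolating c through the α_i gives m(x) = 6 + 4·x (degree < 2) with m(α_i) = c_i for every i, so c is indeed a codeword.


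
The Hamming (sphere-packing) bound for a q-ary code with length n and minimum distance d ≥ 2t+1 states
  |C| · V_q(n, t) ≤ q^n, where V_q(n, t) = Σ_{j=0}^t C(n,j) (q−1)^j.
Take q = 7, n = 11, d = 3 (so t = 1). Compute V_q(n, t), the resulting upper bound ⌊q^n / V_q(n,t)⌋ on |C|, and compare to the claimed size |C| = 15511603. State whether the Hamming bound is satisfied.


V_q(n, t) = 67, q^n = 1977326743, Hamming bound = 29512339, |C| = 15511603 ≤ bound (satisfied).

Step 1: Compute V_q(n, t) = Σ_{j=0}^1 C(n, j) (q−1)^j.
  j = 0: C(11,0)·(6)^0 = 1·1 = 1.
  j = 1: C(11,1)·(6)^1 = 11·6 = 66.
  V_q(n, t) = 1 + 66 = 67.
Step 2: q^n = 7^11 = 1977326743.
Step 3: Hamming bound ⌊q^n / V_q(n,t)⌋ = ⌊1977326743/67⌋ = 29512339.
Step 4: Compare |C| = 15511603 to 29512339: satisfied.
The claimed |C| lies below the Hamming bound.


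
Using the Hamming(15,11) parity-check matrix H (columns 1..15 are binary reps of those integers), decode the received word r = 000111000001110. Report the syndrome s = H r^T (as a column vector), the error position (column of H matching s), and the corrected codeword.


s = (1, 0, 0, 0)^T, error position = 8, corrected codeword c = 000111010001110

Compute s = H r^T mod 2 one row at a time:
  s_1 = 0 + 0 + 0 + 0 + 1 + 1 + 1 + 0 = 3 ≡ 1 (mod 2).
  s_2 = 1 + 1 + 1 + 0 + 1 + 1 + 1 + 0 = 6 ≡ 0 (mod 2).
  s_3 = 0 + 0 + 1 + 0 + 0 + 0 + 1 + 0 = 2 ≡ 0 (mod 2).
  s_4 = 0 + 0 + 1 + 0 + 0 + 0 + 1 + 0 = 2 ≡ 0 (mod 2).
s = (1, 0, 0, 0)^T — this equals column 8 of H (binary 1000), so error is at position 8.
Correct: flip bit 8 of r = 000111000001110 to get c = 000111010001110.


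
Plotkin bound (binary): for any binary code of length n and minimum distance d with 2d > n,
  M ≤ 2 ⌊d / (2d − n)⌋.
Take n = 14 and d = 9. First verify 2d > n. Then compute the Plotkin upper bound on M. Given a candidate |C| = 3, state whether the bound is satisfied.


Plotkin bound M ≤ 4; given |C| = 3 ≤ bound (satisfied).

Check applicability: 2d = 18, n = 14.
2d − n = 4 > 0, so Plotkin applies.
Compute d/(2d−n) = 9/4 ≈ 2.2500.
⌊d/(2d−n)⌋ = 2.
Plotkin bound: M ≤ 2·2 = 4.
Given |C| = 3, check: satisfied.
This |C| is below the Plotkin bound.


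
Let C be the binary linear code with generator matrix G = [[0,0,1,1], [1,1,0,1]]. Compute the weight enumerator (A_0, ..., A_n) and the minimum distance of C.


Weight distribution: A_0 = 1, A_2 = 1, A_3 = 2. Minimum distance d = 2.

Enumerate all 2^2 = 4 messages m ∈ F_2^2.
For each, compute codeword c = mG in F_2^4, then tally its weight.
  m = 00 → c = 0000, weight = 0.
  m = 10 → c = 0011, weight = 2.
  m = 01 → c = 1101, weight = 3.
  m = 11 → c = 1110, weight = 3.
Tally weights:
  weight 0: 1 codewords.
  weight 2: 1 codewords.
  weight 3: 2 codewords.
Minimum distance d = smallest w > 0 with A_w > 0 = 2.
Sanity: Σ A_w = 4 = 2^2 = 4 ✓.


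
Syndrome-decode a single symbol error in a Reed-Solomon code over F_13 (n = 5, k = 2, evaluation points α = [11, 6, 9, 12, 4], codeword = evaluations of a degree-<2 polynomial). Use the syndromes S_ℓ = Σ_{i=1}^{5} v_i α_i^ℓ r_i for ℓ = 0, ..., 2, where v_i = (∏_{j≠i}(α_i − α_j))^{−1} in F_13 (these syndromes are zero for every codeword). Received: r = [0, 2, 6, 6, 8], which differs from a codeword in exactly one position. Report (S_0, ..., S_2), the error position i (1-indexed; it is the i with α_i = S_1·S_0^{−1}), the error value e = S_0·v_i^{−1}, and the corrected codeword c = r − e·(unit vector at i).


S = (9, 4, 9), error at position 4, error magnitude e = 9, c = [0, 2, 6, 10, 8].

Step 1: column multipliers v_i = (∏_{j≠i}(α_i − α_j))^{−1} mod 13.
  i = 1 (α = 11): (11−6)(11−9)(11−12)(11−4) = 5·2·(−1)·7 = −70 ≡ 8, so v_1 = 8^{−1} = 5 (mod 13).
  i = 2 (α = 6): (6−11)(6−9)(6−12)(6−4) = (−5)·(−3)·(−6)·2 = −180 ≡ 2, so v_2 = 2^{−1} = 7 (mod 13).
  i = 3 (α = 9): (9−11)(9−6)(9−12)(9−4) = (−2)·3·(−3)·5 = 90 ≡ 12, so v_3 = 12^{−1} = 12 (mod 13).
  i = 4 (α = 12): (12−11)(12−6)(12−9)(12−4) = 1·6·3·8 = 144 ≡ 1, so v_4 = 1^{−1} = 1 (mod 13).
  i = 5 (α = 4): (4−11)(4−6)(4−9)(4−12) = (−7)·(−2)·(−5)·(−8) = 560 ≡ 1, so v_5 = 1^{−1} = 1 (mod 13).
  v = [5, 7, 12, 1, 1].
Step 2: syndromes of r = [0, 2, 6, 6, 8] (all sums mod 13).
  S_0 = Σ v_i r_i = 5·0 + 7·2 + 12·6 + 1·6 + 1·8 = 100 ≡ 9.
  S_1 = Σ v_i α_i r_i = 5·11·0 + 7·6·2 + 12·9·6 + 1·12·6 + 1·4·8 = 836 ≡ 4.
  α_i^2 mod 13 = [4, 10, 3, 1, 3].
  S_2 = Σ v_i α_i^2 r_i = 5·4·0 + 7·10·2 + 12·3·6 + 1·1·6 + 1·3·8 = 386 ≡ 9.
  S = (9, 4, 9) ≠ 0, so r is not a codeword (an error is present).
Step 3: locate the error. For a single error e at position i, S_ℓ = v_i·e·α_i^ℓ, so α_err = S_1/S_0.
  S_0^{−1} = 9^{−1} = 3 (mod 13), so α_err = 4·3 = 12 ≡ 12 = α_4. Error position i = 4.
  Consistency check: S_2/S_1 = 9·10 = 90 ≡ 12 = α_err ✓ (single-error assumption holds).
Step 4: error magnitude e = S_0/v_4 = S_0·∏_{j≠4}(α_4 − α_j) = 9·1 = 9 ≡ 9 (mod 13).
Step 5: correct position 4: c_4 = r_4 − e = 6 − 9 ≡ 10 (mod 13). Hence c = [0, 2, 6, 10, 8].
  Check: interpolating c through the α_i gives m(x) = 7 + 10·x (degree < 2) with m(α_i) = c_i for every i, so c is indeed a codeword.


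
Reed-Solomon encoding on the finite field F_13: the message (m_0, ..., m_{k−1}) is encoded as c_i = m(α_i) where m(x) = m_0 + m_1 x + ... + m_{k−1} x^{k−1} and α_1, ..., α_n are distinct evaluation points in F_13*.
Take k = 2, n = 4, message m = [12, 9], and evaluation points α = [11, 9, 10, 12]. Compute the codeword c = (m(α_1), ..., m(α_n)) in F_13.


c = [7, 2, 11, 3]

Message polynomial: m(x) = 12 + 9·x (mod 13).
For each evaluation point α_i, compute m(α_i) mod 13:
  α_1 = 11: Horner steps 9 → 7, so m(11) = 7.
  α_2 = 9: Horner steps 9 → 2, so m(9) = 2.
  α_3 = 10: Horner steps 9 → 11, so m(10) = 11.
  α_4 = 12: Horner steps 9 → 3, so m(12) = 3.
Codeword c = [7, 2, 11, 3] ∈ F_13^4.


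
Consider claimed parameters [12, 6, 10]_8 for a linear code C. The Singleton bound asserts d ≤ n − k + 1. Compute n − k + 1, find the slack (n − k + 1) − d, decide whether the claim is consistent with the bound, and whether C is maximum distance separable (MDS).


Singleton RHS = n − k + 1 = 7, slack = -3, bound violated (no such code; not MDS).

Singleton bound: d ≤ n − k + 1.
Here n = 12, k = 6, so n − k + 1 = 7.
Given d = 10, check d ≤ 7: NO.
Slack = (n − k + 1) − d = -3.
The slack is negative: d = 10 exceeds n − k + 1 = 7 by 3, so the Singleton bound is violated and no linear [12, 6, 10]_8 code can exist. In particular it is not MDS (MDS requires d = n − k + 1 exactly).
Description: the claimed parameters are [12, 6, 10]_8; such a code would be impossible (violates the Singleton bound).


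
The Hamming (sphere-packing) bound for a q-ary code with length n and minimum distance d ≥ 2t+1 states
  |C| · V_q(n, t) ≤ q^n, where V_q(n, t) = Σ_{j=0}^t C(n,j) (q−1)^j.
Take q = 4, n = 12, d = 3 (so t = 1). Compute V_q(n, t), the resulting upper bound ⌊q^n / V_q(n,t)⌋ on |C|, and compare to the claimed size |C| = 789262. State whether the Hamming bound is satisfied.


V_q(n, t) = 37, q^n = 16777216, Hamming bound = 453438, |C| = 789262 > bound (violated).

Step 1: Compute V_q(n, t) = Σ_{j=0}^1 C(n, j) (q−1)^j.
  j = 0: C(12,0)·(3)^0 = 1·1 = 1.
  j = 1: C(12,1)·(3)^1 = 12·3 = 36.
  V_q(n, t) = 1 + 36 = 37.
Step 2: q^n = 4^12 = 16777216.
Step 3: Hamming bound ⌊q^n / V_q(n,t)⌋ = ⌊16777216/37⌋ = 453438.
Step 4: Compare |C| = 789262 to 453438: violated.
The claimed |C| lies above the Hamming bound, so no 4-ary code of length 12 with d ≥ 3 can have 789262 codewords.


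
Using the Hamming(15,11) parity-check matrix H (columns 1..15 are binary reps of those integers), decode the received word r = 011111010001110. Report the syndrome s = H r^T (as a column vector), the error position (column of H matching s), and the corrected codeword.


s = (0, 0, 0, 1)^T, error position = 1, corrected codeword c = 111111010001110

Compute s = H r^T mod 2 one row at a time:
  s_1 = 1 + 0 + 0 + 0 + 1 + 1 + 1 + 0 = 4 ≡ 0 (mod 2).
  s_2 = 1 + 1 + 1 + 0 + 1 + 1 + 1 + 0 = 6 ≡ 0 (mod 2).
  s_3 = 1 + 1 + 1 + 0 + 0 + 0 + 1 + 0 = 4 ≡ 0 (mod 2).
  s_4 = 0 + 1 + 1 + 0 + 0 + 0 + 1 + 0 = 3 ≡ 1 (mod 2).
s = (0, 0, 0, 1)^T — this equals column 1 of H (binary 0001), so error is at position 1.
Correct: flip bit 1 of r = 011111010001110 to get c = 111111010001110.


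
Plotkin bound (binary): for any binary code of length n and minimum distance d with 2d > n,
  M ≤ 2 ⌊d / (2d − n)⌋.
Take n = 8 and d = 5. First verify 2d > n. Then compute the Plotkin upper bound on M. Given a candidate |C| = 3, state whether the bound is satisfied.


Plotkin bound M ≤ 4; given |C| = 3 ≤ bound (satisfied).

Check applicability: 2d = 10, n = 8.
2d − n = 2 > 0, so Plotkin applies.
Compute d/(2d−n) = 5/2 ≈ 2.5000.
⌊d/(2d−n)⌋ = 2.
Plotkin bound: M ≤ 2·2 = 4.
Given |C| = 3, check: satisfied.
This |C| is below the Plotkin bound.


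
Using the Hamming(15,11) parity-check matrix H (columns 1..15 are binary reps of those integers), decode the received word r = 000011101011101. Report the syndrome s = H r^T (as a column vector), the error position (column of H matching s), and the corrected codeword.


s = (1, 0, 0, 0)^T, error position = 8, corrected codeword c = 000011111011101

Compute s = H r^T mod 2 one row at a time:
  s_1 = 0 + 1 + 0 + 1 + 1 + 1 + 0 + 1 = 5 ≡ 1 (mod 2).
  s_2 = 0 + 1 + 1 + 1 + 1 + 1 + 0 + 1 = 6 ≡ 0 (mod 2).
  s_3 = 0 + 0 + 1 + 1 + 0 + 1 + 0 + 1 = 4 ≡ 0 (mod 2).
  s_4 = 0 + 0 + 1 + 1 + 1 + 1 + 1 + 1 = 6 ≡ 0 (mod 2).
s = (1, 0, 0, 0)^T — this equals column 8 of H (binary 1000), so error is at position 8.
Correct: flip bit 8 of r = 000011101011101 to get c = 000011111011101.


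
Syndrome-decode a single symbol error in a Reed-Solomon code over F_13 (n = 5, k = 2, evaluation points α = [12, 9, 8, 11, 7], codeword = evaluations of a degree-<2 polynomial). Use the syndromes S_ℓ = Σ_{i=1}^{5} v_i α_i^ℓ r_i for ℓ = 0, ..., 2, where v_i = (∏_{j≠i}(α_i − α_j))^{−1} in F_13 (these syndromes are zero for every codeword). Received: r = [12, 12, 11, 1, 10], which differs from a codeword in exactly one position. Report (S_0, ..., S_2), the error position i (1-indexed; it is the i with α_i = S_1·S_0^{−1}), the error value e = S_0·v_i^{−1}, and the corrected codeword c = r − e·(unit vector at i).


S = (11, 2, 11), error at position 1, error magnitude e = 10, c = [2, 12, 11, 1, 10].

Step 1: column multipliers v_i = (∏_{j≠i}(α_i − α_j))^{−1} mod 13.
  i = 1 (α = 12): (12−9)(12−8)(12−11)(12−7) = 3·4·1·5 = 60 ≡ 8, so v_1 = 8^{−1} = 5 (mod 13).
  i = 2 (α = 9): (9−12)(9−8)(9−11)(9−7) = (−3)·1·(−2)·2 = 12 ≡ 12, so v_2 = 12^{−1} = 12 (mod 13).
  i = 3 (α = 8): (8−12)(8−9)(8−11)(8−7) = (−4)·(−1)·(−3)·1 = −12 ≡ 1, so v_3 = 1^{−1} = 1 (mod 13).
  i = 4 (α = 11): (11−12)(11−9)(11−8)(11−7) = (−1)·2·3·4 = −24 ≡ 2, so v_4 = 2^{−1} = 7 (mod 13).
  i = 5 (α = 7): (7−12)(7−9)(7−8)(7−11) = (−5)·(−2)·(−1)·(−4) = 40 ≡ 1, so v_5 = 1^{−1} = 1 (mod 13).
  v = [5, 12, 1, 7, 1].
Step 2: syndromes of r = [12, 12, 11, 1, 10] (all sums mod 13).
  S_0 = Σ v_i r_i = 5·12 + 12·12 + 1·11 + 7·1 + 1·10 = 232 ≡ 11.
  S_1 = Σ v_i α_i r_i = 5·12·12 + 12·9·12 + 1·8·11 + 7·11·1 + 1·7·10 = 2251 ≡ 2.
  α_i^2 mod 13 = [1, 3, 12, 4, 10].
  S_2 = Σ v_i α_i^2 r_i = 5·1·12 + 12·3·12 + 1·12·11 + 7·4·1 + 1·10·10 = 752 ≡ 11.
  S = (11, 2, 11) ≠ 0, so r is not a codeword (an error is present).
Step 3: locate the error. For a single error e at position i, S_ℓ = v_i·e·α_i^ℓ, so α_err = S_1/S_0.
  S_0^{−1} = 11^{−1} = 6 (mod 13), so α_err = 2·6 = 12 ≡ 12 = α_1. Error position i = 1.
  Consistency check: S_2/S_1 = 11·7 = 77 ≡ 12 = α_err ✓ (single-error assumption holds).
Step 4: error magnitude e = S_0/v_1 = S_0·∏_{j≠1}(α_1 − α_j) = 11·8 = 88 ≡ 10 (mod 13).
Step 5: correct position 1: c_1 = r_1 − e = 12 − 10 ≡ 2 (mod 13). Hence c = [2, 12, 11, 1, 10].
  Check: interpolating c through the α_i gives m(x) = 3 + 1·x (degree < 2) with m(α_i) = c_i for every i, so c is indeed a codeword.


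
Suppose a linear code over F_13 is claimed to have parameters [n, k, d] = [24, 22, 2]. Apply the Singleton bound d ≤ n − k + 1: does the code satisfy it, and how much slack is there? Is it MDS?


Singleton RHS = n − k + 1 = 3, slack = 1, bound satisfied, not MDS.

Singleton bound: d ≤ n − k + 1.
Here n = 24, k = 22, so n − k + 1 = 3.
Given d = 2, check d ≤ 3: YES.
Slack = (n − k + 1) − d = 1.
The code is NOT MDS (slack = 1 > 0).
Description: the claimed parameters are [24, 22, 2]_13; such a code would be non-MDS.


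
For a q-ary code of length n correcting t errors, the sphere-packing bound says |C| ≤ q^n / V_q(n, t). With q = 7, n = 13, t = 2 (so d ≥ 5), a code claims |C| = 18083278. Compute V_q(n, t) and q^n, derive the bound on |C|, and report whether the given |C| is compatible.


V_q(n, t) = 2887, q^n = 96889010407, Hamming bound = 33560446, |C| = 18083278 ≤ bound (satisfied).

Step 1: Compute V_q(n, t) = Σ_{j=0}^2 C(n, j) (q−1)^j.
  j = 0: C(13,0)·(6)^0 = 1·1 = 1.
  j = 1: C(13,1)·(6)^1 = 13·6 = 78.
  j = 2: C(13,2)·(6)^2 = 78·36 = 2808.
  V_q(n, t) = 1 + 78 + 2808 = 2887.
Step 2: q^n = 7^13 = 96889010407.
Step 3: Hamming bound ⌊q^n / V_q(n,t)⌋ = ⌊96889010407/2887⌋ = 33560446.
Step 4: Compare |C| = 18083278 to 33560446: satisfied.
The claimed |C| lies below the Hamming bound.


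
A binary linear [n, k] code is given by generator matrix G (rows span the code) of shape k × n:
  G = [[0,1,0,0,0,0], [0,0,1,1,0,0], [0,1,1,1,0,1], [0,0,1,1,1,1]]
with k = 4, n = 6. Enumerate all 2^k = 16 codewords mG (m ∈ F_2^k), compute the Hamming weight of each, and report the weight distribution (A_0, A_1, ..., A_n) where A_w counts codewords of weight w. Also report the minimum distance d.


Weight distribution: A_0 = 1, A_1 = 3, A_2 = 4, A_3 = 4, A_4 = 3, A_5 = 1. Minimum distance d = 1.

Enumerate all 2^4 = 16 messages m ∈ F_2^4.
For each, compute codeword c = mG in F_2^6, then tally its weight.
  m = 0000 → c = 000000, weight = 0.
  m = 1000 → c = 010000, weight = 1.
  m = 0100 → c = 001100, weight = 2.
  m = 1100 → c = 011100, weight = 3.
  m = 0010 → c = 011101, weight = 4.
  m = 1010 → c = 001101, weight = 3.
  m = 0110 → c = 010001, weight = 2.
  m = 1110 → c = 000001, weight = 1.
  m = 0001 → c = 001111, weight = 4.
  m = 1001 → c = 011111, weight = 5.
  m = 0101 → c = 000011, weight = 2.
  m = 1101 → c = 010011, weight = 3.
  m = 0011 → c = 010010, weight = 2.
  m = 1011 → c = 000010, weight = 1.
  m = 0111 → c = 011110, weight = 4.
  m = 1111 → c = 001110, weight = 3.
Tally weights:
  weight 0: 1 codewords.
  weight 1: 3 codewords.
  weight 2: 4 codewords.
  weight 3: 4 codewords.
  weight 4: 3 codewords.
  weight 5: 1 codewords.
Minimum distance d = smallest w > 0 with A_w > 0 = 1.
Sanity: Σ A_w = 16 = 2^4 = 16 ✓.


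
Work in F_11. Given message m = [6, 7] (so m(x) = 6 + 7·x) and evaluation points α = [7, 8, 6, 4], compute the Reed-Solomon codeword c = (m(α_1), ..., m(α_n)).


c = [0, 7, 4, 1]

Message polynomial: m(x) = 6 + 7·x (mod 11).
For each evaluation point α_i, compute m(α_i) mod 11:
  α_1 = 7: Horner steps 7 → 0, so m(7) = 0.
  α_2 = 8: Horner steps 7 → 7, so m(8) = 7.
  α_3 = 6: Horner steps 7 → 4, so m(6) = 4.
  α_4 = 4: Horner steps 7 → 1, so m(4) = 1.
Codeword c = [0, 7, 4, 1] ∈ F_11^4.


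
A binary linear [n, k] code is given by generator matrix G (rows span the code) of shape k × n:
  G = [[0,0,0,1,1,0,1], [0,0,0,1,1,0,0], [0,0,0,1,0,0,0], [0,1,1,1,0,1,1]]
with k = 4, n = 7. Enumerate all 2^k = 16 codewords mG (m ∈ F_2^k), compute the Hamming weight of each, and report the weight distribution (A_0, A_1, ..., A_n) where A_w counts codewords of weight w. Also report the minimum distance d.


Weight distribution: A_0 = 1, A_1 = 3, A_2 = 3, A_3 = 2, A_4 = 3, A_5 = 3, A_6 = 1. Minimum distance d = 1.

Enumerate all 2^4 = 16 messages m ∈ F_2^4.
For each, compute codeword c = mG in F_2^7, then tally its weight.
  m = 0000 → c = 0000000, weight = 0.
  m = 1000 → c = 0001101, weight = 3.
  m = 0100 → c = 0001100, weight = 2.
  m = 1100 → c = 0000001, weight = 1.
  m = 0010 → c = 0001000, weight = 1.
  m = 1010 → c = 0000101, weight = 2.
  m = 0110 → c = 0000100, weight = 1.
  m = 1110 → c = 0001001, weight = 2.
  m = 0001 → c = 0111011, weight = 5.
  m = 1001 → c = 0110110, weight = 4.
  m = 0101 → c = 0110111, weight = 5.
  m = 1101 → c = 0111010, weight = 4.
  m = 0011 → c = 0110011, weight = 4.
  m = 1011 → c = 0111110, weight = 5.
  m = 0111 → c = 0111111, weight = 6.
  m = 1111 → c = 0110010, weight = 3.
Tally weights:
  weight 0: 1 codewords.
  weight 1: 3 codewords.
  weight 2: 3 codewords.
  weight 3: 2 codewords.
  weight 4: 3 codewords.
  weight 5: 3 codewords.
  weight 6: 1 codewords.
Minimum distance d = smallest w > 0 with A_w > 0 = 1.
Sanity: Σ A_w = 16 = 2^4 = 16 ✓.


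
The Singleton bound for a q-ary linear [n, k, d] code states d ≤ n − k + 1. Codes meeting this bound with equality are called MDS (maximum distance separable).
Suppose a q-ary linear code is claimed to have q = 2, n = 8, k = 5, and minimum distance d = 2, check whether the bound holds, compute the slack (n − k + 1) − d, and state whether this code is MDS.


Singleton RHS = n − k + 1 = 4, slack = 2, bound satisfied, not MDS.

Singleton bound: d ≤ n − k + 1.
Here n = 8, k = 5, so n − k + 1 = 4.
Given d = 2, check d ≤ 4: YES.
Slack = (n − k + 1) − d = 2.
The code is NOT MDS (slack = 2 > 0).
Description: the claimed parameters are [8, 5, 2]_2; such a code would be non-MDS.


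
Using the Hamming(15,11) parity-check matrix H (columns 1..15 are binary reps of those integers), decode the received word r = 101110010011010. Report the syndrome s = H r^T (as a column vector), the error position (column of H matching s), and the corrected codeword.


s = (0, 0, 1, 0)^T, error position = 2, corrected codeword c = 111110010011010

Compute s = H r^T mod 2 one row at a time:
  s_1 = 1 + 0 + 0 + 1 + 1 + 0 + 1 + 0 = 4 ≡ 0 (mod 2).
  s_2 = 1 + 1 + 0 + 0 + 1 + 0 + 1 + 0 = 4 ≡ 0 (mod 2).
  s_3 = 0 + 1 + 0 + 0 + 0 + 1 + 1 + 0 = 3 ≡ 1 (mod 2).
  s_4 = 1 + 1 + 1 + 0 + 0 + 1 + 0 + 0 = 4 ≡ 0 (mod 2).
s = (0, 0, 1, 0)^T — this equals column 2 of H (binary 0010), so error is at position 2.
Correct: flip bit 2 of r = 101110010011010 to get c = 111110010011010.
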